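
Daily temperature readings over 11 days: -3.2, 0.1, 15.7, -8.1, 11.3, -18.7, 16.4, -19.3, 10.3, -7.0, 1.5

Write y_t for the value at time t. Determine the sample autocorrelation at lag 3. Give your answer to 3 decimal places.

Mean ȳ = (-3.2 + 0.1 + 15.7 − 8.1 + 11.3 − 18.7 + 16.4 − 19.3 + 10.3 − 7.0 + 1.5)/11 = -0.0909
Numerator Σ_{t=1}^{8}(y_t−ȳ)(y_{t+3}−ȳ) = -955.5275
Denominator Σ(y_t−ȳ)² = 1598.4291
r_3 = -955.5275 / 1598.4291 = -0.598

-0.598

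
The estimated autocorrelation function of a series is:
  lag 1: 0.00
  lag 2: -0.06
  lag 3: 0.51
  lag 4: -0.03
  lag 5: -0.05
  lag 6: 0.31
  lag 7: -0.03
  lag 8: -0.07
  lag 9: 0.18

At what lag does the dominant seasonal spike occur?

The largest autocorrelation is r_3 = 0.51, with weaker echoes at lags 6 (0.31) and 9 (0.18); the remaining lags stay at or below 0.00.
The dominant spike at lag 3 indicates a seasonal period of 3.

3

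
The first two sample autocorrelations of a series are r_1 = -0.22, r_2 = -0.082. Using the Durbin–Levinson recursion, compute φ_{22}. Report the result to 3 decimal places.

-0.137

φ_{22} = (r_2 − r_1²) / (1 − r_1²)
r_1² = (-0.22)² = 0.0484
Numerator = -0.082 − 0.0484 = -0.1304; denominator = 1 − 0.0484 = 0.9516
φ_{22} = -0.1304 / 0.9516 = -0.137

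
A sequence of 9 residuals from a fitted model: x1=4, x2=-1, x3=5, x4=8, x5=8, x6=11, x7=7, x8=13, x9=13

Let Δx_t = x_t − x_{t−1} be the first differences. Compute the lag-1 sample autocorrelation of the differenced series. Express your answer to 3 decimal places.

-0.538

First differences Δx: -5, 6, 3, 0, 3, -4, 6, 0
Mean of differences = 1.1250
Numerator Σ(Δx_t−Δx̄)(Δx_{t+1}−Δx̄) = -65.0156
Denominator Σ(Δx_t−Δx̄)² = 120.8750
r_1(Δx) = -65.0156 / 120.8750 = -0.538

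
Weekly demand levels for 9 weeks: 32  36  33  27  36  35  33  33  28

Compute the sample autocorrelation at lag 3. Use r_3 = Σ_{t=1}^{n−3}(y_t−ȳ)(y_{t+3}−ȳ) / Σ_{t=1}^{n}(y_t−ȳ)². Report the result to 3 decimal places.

0.048

Mean ȳ = (32 + 36 + 33 + 27 + 36 + 35 + 33 + 33 + 28)/9 = 32.5556
Numerator Σ_{t=1}^{6}(y_t−ȳ)(y_{t+3}−ȳ) = 3.9630
Denominator Σ(y_t−ȳ)² = 82.2222
r_3 = 3.9630 / 82.2222 = 0.048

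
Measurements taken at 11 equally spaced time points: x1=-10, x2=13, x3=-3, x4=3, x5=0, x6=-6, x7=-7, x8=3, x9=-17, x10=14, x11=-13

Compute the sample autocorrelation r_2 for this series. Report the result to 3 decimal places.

0.354

Mean x̄ = (-10 + 13 − 3 + 3 + 0 − 6 − 7 + 3 − 17 + 14 − 13)/11 = -2.0909
Numerator Σ_{t=1}^{9}(x_t−x̄)(x_{t+2}−x̄) = 349.8017
Denominator Σ(x_t−x̄)² = 986.9091
r_2 = 349.8017 / 986.9091 = 0.354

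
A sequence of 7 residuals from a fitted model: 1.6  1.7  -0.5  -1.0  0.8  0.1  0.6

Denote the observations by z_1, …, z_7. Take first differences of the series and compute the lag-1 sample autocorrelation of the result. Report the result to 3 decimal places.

First differences Δz: 0.1, -2.2, -0.5, 1.8, -0.7, 0.5
Mean of differences = -0.1667
Numerator Σ(Δz_t−Δz̄)(Δz_{t+1}−Δz̄) = -1.9244
Denominator Σ(Δz_t−Δz̄)² = 8.9133
r_1(Δz) = -1.9244 / 8.9133 = -0.216

-0.216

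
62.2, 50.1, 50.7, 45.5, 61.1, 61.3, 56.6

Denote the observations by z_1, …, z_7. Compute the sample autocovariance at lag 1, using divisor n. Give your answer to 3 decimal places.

2.760

Mean z̄ = (62.2 + 50.1 + 50.7 + 45.5 + 61.1 + 61.3 + 56.6)/7 = 55.3571
Deviations: 6.8429, -5.2571, -4.6571, -9.8571, 5.7429, 5.9429, 1.2429
Σ_{t=1}^{6}(z_t−z̄)(z_{t+1}−z̄) = 19.3224
γ_1 = 19.3224 / 7 = 2.760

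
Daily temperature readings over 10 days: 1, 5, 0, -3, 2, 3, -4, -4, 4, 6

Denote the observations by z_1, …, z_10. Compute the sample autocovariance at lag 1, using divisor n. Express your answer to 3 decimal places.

1.300

Mean z̄ = (1 + 5 + 0 − 3 + 2 + 3 − 4 − 4 + 4 + 6)/10 = 1.0000
Σ_{t=1}^{9}(z_t−z̄)(z_{t+1}−z̄) = 13.0000
γ_1 = 13.0000 / 10 = 1.300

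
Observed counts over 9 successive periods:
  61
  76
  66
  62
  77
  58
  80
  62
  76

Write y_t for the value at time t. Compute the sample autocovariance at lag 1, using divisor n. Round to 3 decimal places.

Mean ȳ = (61 + 76 + 66 + 62 + 77 + 58 + 80 + 62 + 76)/9 = 68.6667
Σ_{t=1}^{8}(y_t−ȳ)(y_{t+1}−ȳ) = -447.7778
γ_1 = -447.7778 / 9 = -49.753

-49.753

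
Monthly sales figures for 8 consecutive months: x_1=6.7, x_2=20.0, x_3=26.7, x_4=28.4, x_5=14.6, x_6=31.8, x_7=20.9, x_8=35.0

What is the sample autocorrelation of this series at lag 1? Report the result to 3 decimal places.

-0.171

Mean x̄ = (6.7 + 20.0 + 26.7 + 28.4 + 14.6 + 31.8 + 20.9 + 35.0)/8 = 23.0125
Deviations from mean: -16.3125, -3.0125, 3.6875, 5.3875, -8.4125, 8.7875, -2.1125, 11.9875
Σ(x_t−x̄)(x_{t+1}−x̄) = (49.1414) + (-11.1086) + (19.8664) + (-45.3223) + (-73.9248) + (-18.5636) + (-25.3236) = -105.2352
Denominator Σ(x_t−x̄)² = 613.9488
r_1 = -105.2352 / 613.9488 = -0.171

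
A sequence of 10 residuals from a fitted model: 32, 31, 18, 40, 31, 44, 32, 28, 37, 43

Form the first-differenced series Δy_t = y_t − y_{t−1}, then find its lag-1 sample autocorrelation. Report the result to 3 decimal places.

-0.588

First differences Δy: -1, -13, 22, -9, 13, -12, -4, 9, 6
Mean of differences = 1.2222
Numerator Σ(Δy_t−Δȳ)(Δy_{t+1}−Δȳ) = -686.8272
Denominator Σ(Δy_t−Δȳ)² = 1167.5556
r_1(Δy) = -686.8272 / 1167.5556 = -0.588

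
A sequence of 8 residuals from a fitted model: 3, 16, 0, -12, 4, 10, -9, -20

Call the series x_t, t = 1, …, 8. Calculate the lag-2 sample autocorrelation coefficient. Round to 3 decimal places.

-0.549

Mean x̄ = (3 + 16 + 0 − 12 + 4 + 10 − 9 − 20)/8 = -1.0000
Numerator Σ_{t=1}^{6}(x_t−x̄)(x_{t+2}−x̄) = -548.0000
Denominator Σ(x_t−x̄)² = 998.0000
r_2 = -548.0000 / 998.0000 = -0.549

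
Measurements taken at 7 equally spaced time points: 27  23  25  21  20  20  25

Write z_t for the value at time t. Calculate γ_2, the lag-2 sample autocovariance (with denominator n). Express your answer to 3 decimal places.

Mean z̄ = (27 + 23 + 25 + 21 + 20 + 20 + 25)/7 = 23.0000
Σ_{t=1}^{5}(z_t−z̄)(z_{t+2}−z̄) = 2.0000
γ_2 = 2.0000 / 7 = 0.286

0.286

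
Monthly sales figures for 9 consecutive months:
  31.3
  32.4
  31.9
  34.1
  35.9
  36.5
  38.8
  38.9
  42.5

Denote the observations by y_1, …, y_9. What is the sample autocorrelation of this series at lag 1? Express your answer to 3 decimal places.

Mean ȳ = (31.3 + 32.4 + 31.9 + 34.1 + 35.9 + 36.5 + 38.8 + 38.9 + 42.5)/9 = 35.8111
Numerator Σ_{t=1}^{8}(y_t−ȳ)(y_{t+1}−ȳ) = 67.2832
Denominator Σ(y_t−ȳ)² = 113.9089
r_1 = 67.2832 / 113.9089 = 0.591

0.591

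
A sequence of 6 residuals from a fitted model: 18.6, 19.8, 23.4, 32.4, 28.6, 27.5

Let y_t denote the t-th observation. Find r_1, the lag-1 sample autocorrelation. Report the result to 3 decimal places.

Mean ȳ = (18.6 + 19.8 + 23.4 + 32.4 + 28.6 + 27.5)/6 = 25.0500
Deviations from mean: -6.4500, -5.2500, -1.6500, 7.3500, 3.5500, 2.4500
Numerator Σ_{t=1}^{5}(y_t−ȳ)(y_{t+1}−ȳ) = 65.1875
Denominator Σ(y_t−ȳ)² = 144.5150
r_1 = 65.1875 / 144.5150 = 0.451

0.451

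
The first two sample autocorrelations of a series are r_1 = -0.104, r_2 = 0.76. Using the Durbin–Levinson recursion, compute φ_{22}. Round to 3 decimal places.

φ_{22} = (r_2 − r_1²) / (1 − r_1²)
r_1² = (-0.104)² = 0.010816
Numerator = 0.76 − 0.0108 = 0.7492; denominator = 1 − 0.0108 = 0.9892
φ_{22} = 0.7492 / 0.9892 = 0.757

0.757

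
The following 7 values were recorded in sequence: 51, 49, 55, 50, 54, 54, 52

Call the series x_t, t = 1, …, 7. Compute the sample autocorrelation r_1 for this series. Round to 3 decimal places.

-0.399

Mean x̄ = (51 + 49 + 55 + 50 + 54 + 54 + 52)/7 = 52.1429
Numerator Σ_{t=1}^{6}(x_t−x̄)(x_{t+1}−x̄) = -12.3061
Denominator Σ(x_t−x̄)² = 30.8571
r_1 = -12.3061 / 30.8571 = -0.399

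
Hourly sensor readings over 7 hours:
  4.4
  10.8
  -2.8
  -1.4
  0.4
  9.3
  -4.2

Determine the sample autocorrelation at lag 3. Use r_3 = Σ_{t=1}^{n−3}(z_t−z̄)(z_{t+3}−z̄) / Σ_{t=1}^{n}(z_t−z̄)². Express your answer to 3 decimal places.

-0.167

Mean z̄ = (4.4 + 10.8 − 2.8 − 1.4 + 0.4 + 9.3 − 4.2)/7 = 2.3571
Deviations from mean: 2.0429, 8.4429, -5.1571, -3.7571, -1.9571, 6.9429, -6.5571
Numerator Σ_{t=1}^{4}(z_t−z̄)(z_{t+3}−z̄) = -35.3684
Denominator Σ(z_t−z̄)² = 211.1971
r_3 = -35.3684 / 211.1971 = -0.167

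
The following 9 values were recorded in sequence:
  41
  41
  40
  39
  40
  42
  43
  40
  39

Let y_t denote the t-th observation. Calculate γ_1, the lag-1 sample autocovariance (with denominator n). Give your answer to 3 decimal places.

Mean ȳ = (41 + 41 + 40 + 39 + 40 + 42 + 43 + 40 + 39)/9 = 40.5556
Σ_{t=1}^{8}(y_t−ȳ)(y_{t+1}−ȳ) = 3.9136
γ_1 = 3.9136 / 9 = 0.435

0.435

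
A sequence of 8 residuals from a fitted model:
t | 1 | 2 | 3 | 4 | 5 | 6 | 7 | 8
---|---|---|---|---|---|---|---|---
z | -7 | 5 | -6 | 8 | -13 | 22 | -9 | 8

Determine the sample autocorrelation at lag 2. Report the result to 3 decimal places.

Mean z̄ = (-7 + 5 − 6 + 8 − 13 + 22 − 9 + 8)/8 = 1.0000
Deviations from mean: -8.0000, 4.0000, -7.0000, 7.0000, -14.0000, 21.0000, -10.0000, 7.0000
Numerator Σ_{t=1}^{6}(z_t−z̄)(z_{t+2}−z̄) = 616.0000
Denominator Σ(z_t−z̄)² = 964.0000
r_2 = 616.0000 / 964.0000 = 0.639

0.639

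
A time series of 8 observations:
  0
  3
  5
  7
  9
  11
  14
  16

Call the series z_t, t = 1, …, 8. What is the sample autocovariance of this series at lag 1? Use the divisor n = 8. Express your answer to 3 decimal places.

Mean z̄ = (0 + 3 + 5 + 7 + 9 + 11 + 14 + 16)/8 = 8.1250
Σ_{t=1}^{7}(z_t−z̄)(z_{t+1}−z̄) = 125.8594
γ_1 = 125.8594 / 8 = 15.732

15.732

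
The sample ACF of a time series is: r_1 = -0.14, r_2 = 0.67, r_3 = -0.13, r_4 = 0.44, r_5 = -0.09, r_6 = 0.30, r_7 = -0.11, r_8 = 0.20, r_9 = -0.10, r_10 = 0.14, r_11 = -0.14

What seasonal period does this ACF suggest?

2

The largest autocorrelation is r_2 = 0.67, with weaker echoes at lags 4 (0.44), 6 (0.30) and 8 (0.20); the remaining lags stay at or below 0.14.
The dominant spike at lag 2 indicates a seasonal period of 2.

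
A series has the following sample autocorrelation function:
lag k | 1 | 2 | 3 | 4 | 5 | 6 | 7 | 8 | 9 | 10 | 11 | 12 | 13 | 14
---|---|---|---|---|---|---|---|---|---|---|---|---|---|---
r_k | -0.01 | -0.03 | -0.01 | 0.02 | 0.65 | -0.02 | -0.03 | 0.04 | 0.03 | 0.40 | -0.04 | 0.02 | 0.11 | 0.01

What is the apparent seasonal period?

5

The largest autocorrelation is r_5 = 0.65, with a weaker echo at lag 10 (0.40); the remaining lags stay at or below 0.11.
The dominant spike at lag 5 indicates a seasonal period of 5.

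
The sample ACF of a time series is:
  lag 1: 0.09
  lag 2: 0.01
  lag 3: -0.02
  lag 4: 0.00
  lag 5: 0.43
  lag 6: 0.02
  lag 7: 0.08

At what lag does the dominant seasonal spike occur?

The largest autocorrelation is r_5 = 0.43; the remaining lags stay at or below 0.09.
The dominant spike at lag 5 indicates a seasonal period of 5.

5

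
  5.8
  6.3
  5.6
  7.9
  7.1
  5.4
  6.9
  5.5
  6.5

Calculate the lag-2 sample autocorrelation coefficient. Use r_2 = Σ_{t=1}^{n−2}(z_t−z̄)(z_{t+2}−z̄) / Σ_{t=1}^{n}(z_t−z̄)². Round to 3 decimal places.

Mean z̄ = (5.8 + 6.3 + 5.6 + 7.9 + 7.1 + 5.4 + 6.9 + 5.5 + 6.5)/9 = 6.3333
Σ(z_t−z̄)(z_{t+2}−z̄) = (0.3911) + (-0.0522) + (-0.5622) + (-1.4622) + (0.4344) + (0.7778) + (0.0944) = -0.3789
Denominator Σ(z_t−z̄)² = 5.7800
r_2 = -0.3789 / 5.7800 = -0.066

-0.066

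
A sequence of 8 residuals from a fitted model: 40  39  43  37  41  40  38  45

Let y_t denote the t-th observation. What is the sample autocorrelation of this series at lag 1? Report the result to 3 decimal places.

Mean ȳ = (40 + 39 + 43 + 37 + 41 + 40 + 38 + 45)/8 = 40.3750
Deviations from mean: -0.3750, -1.3750, 2.6250, -3.3750, 0.6250, -0.3750, -2.3750, 4.6250
Numerator Σ_{t=1}^{7}(y_t−ȳ)(y_{t+1}−ȳ) = -24.3906
Denominator Σ(y_t−ȳ)² = 47.8750
r_1 = -24.3906 / 47.8750 = -0.509

-0.509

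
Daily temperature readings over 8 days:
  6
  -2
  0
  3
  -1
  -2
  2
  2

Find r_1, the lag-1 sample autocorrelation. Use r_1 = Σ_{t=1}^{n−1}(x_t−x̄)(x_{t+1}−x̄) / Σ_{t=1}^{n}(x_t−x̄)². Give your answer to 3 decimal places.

-0.259

Mean x̄ = (6 − 2 + 0 + 3 − 1 − 2 + 2 + 2)/8 = 1.0000
Deviations from mean: 5.0000, -3.0000, -1.0000, 2.0000, -2.0000, -3.0000, 1.0000, 1.0000
Numerator Σ_{t=1}^{7}(x_t−x̄)(x_{t+1}−x̄) = -14.0000
Denominator Σ(x_t−x̄)² = 54.0000
r_1 = -14.0000 / 54.0000 = -0.259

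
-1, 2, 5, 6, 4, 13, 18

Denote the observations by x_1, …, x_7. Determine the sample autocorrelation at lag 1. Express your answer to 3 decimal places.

Mean x̄ = (-1 + 2 + 5 + 6 + 4 + 13 + 18)/7 = 6.7143
Deviations from mean: -7.7143, -4.7143, -1.7143, -0.7143, -2.7143, 6.2857, 11.2857
Σ(x_t−x̄)(x_{t+1}−x̄) = (36.3673) + (8.0816) + (1.2245) + (1.9388) + (-17.0612) + (70.9388) = 101.4898
Denominator Σ(x_t−x̄)² = 259.4286
r_1 = 101.4898 / 259.4286 = 0.391

0.391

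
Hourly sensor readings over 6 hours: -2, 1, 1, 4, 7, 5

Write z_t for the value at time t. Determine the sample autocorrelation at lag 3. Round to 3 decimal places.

Mean z̄ = (-2 + 1 + 1 + 4 + 7 + 5)/6 = 2.6667
Deviations from mean: -4.6667, -1.6667, -1.6667, 1.3333, 4.3333, 2.3333
Numerator Σ_{t=1}^{3}(z_t−z̄)(z_{t+3}−z̄) = -17.3333
Denominator Σ(z_t−z̄)² = 53.3333
r_3 = -17.3333 / 53.3333 = -0.325

-0.325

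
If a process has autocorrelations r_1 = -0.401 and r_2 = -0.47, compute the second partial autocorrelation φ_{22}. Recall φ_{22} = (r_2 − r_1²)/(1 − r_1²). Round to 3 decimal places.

φ_{22} = (r_2 − r_1²) / (1 − r_1²)
r_1² = (-0.401)² = 0.160801
Numerator = -0.47 − 0.1608 = -0.6308; denominator = 1 − 0.1608 = 0.8392
φ_{22} = -0.6308 / 0.8392 = -0.752

-0.752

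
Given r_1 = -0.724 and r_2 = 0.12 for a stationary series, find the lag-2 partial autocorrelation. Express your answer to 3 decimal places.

-0.849

φ_{22} = (r_2 − r_1²) / (1 − r_1²)
r_1² = (-0.724)² = 0.524176
Numerator = 0.12 − 0.5242 = -0.4042; denominator = 1 − 0.5242 = 0.4758
φ_{22} = -0.4042 / 0.4758 = -0.849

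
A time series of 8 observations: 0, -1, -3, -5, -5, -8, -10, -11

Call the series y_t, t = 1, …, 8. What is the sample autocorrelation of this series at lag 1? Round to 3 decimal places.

0.633

Mean ȳ = (0 − 1 − 3 − 5 − 5 − 8 − 10 − 11)/8 = -5.3750
Σ(y_t−ȳ)(y_{t+1}−ȳ) = (23.5156) + (10.3906) + (0.8906) + (0.1406) + (-0.9844) + (12.1406) + (26.0156) = 72.1094
Denominator Σ(y_t−ȳ)² = 113.8750
r_1 = 72.1094 / 113.8750 = 0.633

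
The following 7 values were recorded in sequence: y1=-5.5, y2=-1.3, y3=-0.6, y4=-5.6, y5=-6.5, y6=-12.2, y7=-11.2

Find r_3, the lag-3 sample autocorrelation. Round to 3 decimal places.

-0.322

Mean ȳ = (-5.5 − 1.3 − 0.6 − 5.6 − 6.5 − 12.2 − 11.2)/7 = -6.1286
Deviations from mean: 0.6286, 4.8286, 5.5286, 0.5286, -0.3714, -6.0714, -5.0714
Numerator Σ_{t=1}^{4}(y_t−ȳ)(y_{t+3}−ȳ) = -37.7082
Denominator Σ(y_t−ȳ)² = 117.2743
r_3 = -37.7082 / 117.2743 = -0.322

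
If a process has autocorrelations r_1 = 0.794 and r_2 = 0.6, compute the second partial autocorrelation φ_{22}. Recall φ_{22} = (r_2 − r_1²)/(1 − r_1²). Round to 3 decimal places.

φ_{22} = (r_2 − r_1²) / (1 − r_1²)
r_1² = (0.794)² = 0.630436
Numerator = 0.6 − 0.6304 = -0.0304; denominator = 1 − 0.6304 = 0.3696
φ_{22} = -0.0304 / 0.3696 = -0.082

-0.082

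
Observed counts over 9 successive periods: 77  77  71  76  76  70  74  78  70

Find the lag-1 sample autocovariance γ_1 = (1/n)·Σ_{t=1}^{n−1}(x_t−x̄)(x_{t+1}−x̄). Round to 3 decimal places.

-3.049

Mean x̄ = (77 + 77 + 71 + 76 + 76 + 70 + 74 + 78 + 70)/9 = 74.3333
Σ_{t=1}^{8}(x_t−x̄)(x_{t+1}−x̄) = -27.4444
γ_1 = -27.4444 / 9 = -3.049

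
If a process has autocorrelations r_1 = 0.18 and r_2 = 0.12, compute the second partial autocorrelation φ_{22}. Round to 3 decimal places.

φ_{22} = (r_2 − r_1²) / (1 − r_1²)
r_1² = (0.18)² = 0.0324
Numerator = 0.12 − 0.0324 = 0.0876; denominator = 1 − 0.0324 = 0.9676
φ_{22} = 0.0876 / 0.9676 = 0.091

0.091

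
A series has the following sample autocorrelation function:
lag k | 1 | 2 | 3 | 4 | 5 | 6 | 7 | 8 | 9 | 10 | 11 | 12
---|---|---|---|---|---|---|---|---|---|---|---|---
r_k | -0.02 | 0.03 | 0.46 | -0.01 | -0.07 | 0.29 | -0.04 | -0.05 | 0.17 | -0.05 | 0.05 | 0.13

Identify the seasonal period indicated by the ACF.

The largest autocorrelation is r_3 = 0.46, with weaker echoes at lags 6 (0.29) and 9 (0.17); the remaining lags stay at or below 0.13.
The dominant spike at lag 3 indicates a seasonal period of 3.

3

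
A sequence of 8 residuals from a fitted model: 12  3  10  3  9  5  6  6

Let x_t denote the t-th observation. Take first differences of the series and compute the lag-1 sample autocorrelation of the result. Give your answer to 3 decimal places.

-0.794

First differences Δx: -9, 7, -7, 6, -4, 1, 0
Mean of differences = -0.8571
Numerator Σ(Δx_t−Δx̄)(Δx_{t+1}−Δx̄) = -180.1633
Denominator Σ(Δx_t−Δx̄)² = 226.8571
r_1(Δx) = -180.1633 / 226.8571 = -0.794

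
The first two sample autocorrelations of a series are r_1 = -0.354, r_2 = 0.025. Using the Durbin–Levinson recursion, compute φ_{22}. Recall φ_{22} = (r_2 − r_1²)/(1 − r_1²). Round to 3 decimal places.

φ_{22} = (r_2 − r_1²) / (1 − r_1²)
r_1² = (-0.354)² = 0.125316
Numerator = 0.025 − 0.1253 = -0.1003; denominator = 1 − 0.1253 = 0.8747
φ_{22} = -0.1003 / 0.8747 = -0.115

-0.115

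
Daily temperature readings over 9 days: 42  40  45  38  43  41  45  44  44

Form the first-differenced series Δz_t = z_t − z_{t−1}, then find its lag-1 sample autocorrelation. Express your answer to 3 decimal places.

First differences Δz: -2, 5, -7, 5, -2, 4, -1, 0
Mean of differences = 0.2500
Numerator Σ(Δz_t−Δz̄)(Δz_{t+1}−Δz̄) = -103.0625
Denominator Σ(Δz_t−Δz̄)² = 123.5000
r_1(Δz) = -103.0625 / 123.5000 = -0.835

-0.835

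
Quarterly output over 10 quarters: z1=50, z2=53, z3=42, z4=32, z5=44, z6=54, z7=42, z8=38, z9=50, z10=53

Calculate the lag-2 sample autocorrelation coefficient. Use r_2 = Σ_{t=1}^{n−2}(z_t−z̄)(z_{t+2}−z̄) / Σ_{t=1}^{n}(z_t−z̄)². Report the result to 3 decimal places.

-0.717

Mean z̄ = (50 + 53 + 42 + 32 + 44 + 54 + 42 + 38 + 50 + 53)/10 = 45.8000
Numerator Σ_{t=1}^{8}(z_t−z̄)(z_{t+2}−z̄) = -350.8800
Denominator Σ(z_t−z̄)² = 489.6000
r_2 = -350.8800 / 489.6000 = -0.717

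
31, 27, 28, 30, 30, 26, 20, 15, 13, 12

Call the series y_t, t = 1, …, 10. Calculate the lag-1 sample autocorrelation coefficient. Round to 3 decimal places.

Mean ȳ = (31 + 27 + 28 + 30 + 30 + 26 + 20 + 15 + 13 + 12)/10 = 23.2000
Numerator Σ_{t=1}^{9}(y_t−ȳ)(y_{t+1}−ȳ) = 360.9600
Denominator Σ(y_t−ȳ)² = 505.6000
r_1 = 360.9600 / 505.6000 = 0.714

0.714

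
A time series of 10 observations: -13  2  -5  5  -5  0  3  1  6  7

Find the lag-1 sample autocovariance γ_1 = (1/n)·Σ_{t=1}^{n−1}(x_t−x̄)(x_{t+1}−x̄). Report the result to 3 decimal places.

-3.571

Mean x̄ = (-13 + 2 − 5 + 5 − 5 + 0 + 3 + 1 + 6 + 7)/10 = 0.1000
Σ_{t=1}^{9}(x_t−x̄)(x_{t+1}−x̄) = -35.7100
γ_1 = -35.7100 / 10 = -3.571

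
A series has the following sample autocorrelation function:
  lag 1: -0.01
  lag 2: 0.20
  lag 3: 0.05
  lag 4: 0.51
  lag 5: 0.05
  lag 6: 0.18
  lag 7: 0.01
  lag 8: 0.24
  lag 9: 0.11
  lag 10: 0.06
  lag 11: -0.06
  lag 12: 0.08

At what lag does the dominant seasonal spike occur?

4

The largest autocorrelation is r_4 = 0.51, with a weaker echo at lag 8 (0.24); the remaining lags stay at or below 0.20.
The dominant spike at lag 4 indicates a seasonal period of 4.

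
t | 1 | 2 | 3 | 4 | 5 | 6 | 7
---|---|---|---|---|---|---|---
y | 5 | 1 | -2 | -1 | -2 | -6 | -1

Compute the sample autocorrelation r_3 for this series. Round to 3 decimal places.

0.044

Mean ȳ = (5 + 1 − 2 − 1 − 2 − 6 − 1)/7 = -0.8571
Deviations from mean: 5.8571, 1.8571, -1.1429, -0.1429, -1.1429, -5.1429, -0.1429
Σ(y_t−ȳ)(y_{t+3}−ȳ) = (-0.8367) + (-2.1224) + (5.8776) + (0.0204) = 2.9388
Denominator Σ(y_t−ȳ)² = 66.8571
r_3 = 2.9388 / 66.8571 = 0.044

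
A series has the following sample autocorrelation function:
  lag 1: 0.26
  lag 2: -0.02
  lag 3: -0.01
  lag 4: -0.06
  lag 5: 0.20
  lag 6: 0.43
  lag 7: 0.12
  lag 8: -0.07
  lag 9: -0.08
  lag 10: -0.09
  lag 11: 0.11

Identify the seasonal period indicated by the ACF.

6

The largest autocorrelation is r_6 = 0.43; the remaining lags stay at or below 0.26.
The dominant spike at lag 6 indicates a seasonal period of 6.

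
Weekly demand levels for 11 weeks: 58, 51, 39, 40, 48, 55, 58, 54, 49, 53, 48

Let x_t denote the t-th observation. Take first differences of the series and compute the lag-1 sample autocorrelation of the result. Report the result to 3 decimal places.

0.325

First differences Δx: -7, -12, 1, 8, 7, 3, -4, -5, 4, -5
Mean of differences = -1.0000
Numerator Σ(Δx_t−Δx̄)(Δx_{t+1}−Δx̄) = 126.0000
Denominator Σ(Δx_t−Δx̄)² = 388.0000
r_1(Δx) = 126.0000 / 388.0000 = 0.325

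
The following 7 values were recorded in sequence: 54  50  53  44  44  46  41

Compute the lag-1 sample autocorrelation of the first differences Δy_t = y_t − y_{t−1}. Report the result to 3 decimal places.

-0.584

First differences Δy: -4, 3, -9, 0, 2, -5
Mean of differences = -2.1667
Numerator Σ(Δy_t−Δȳ)(Δy_{t+1}−Δȳ) = -62.3611
Denominator Σ(Δy_t−Δȳ)² = 106.8333
r_1(Δy) = -62.3611 / 106.8333 = -0.584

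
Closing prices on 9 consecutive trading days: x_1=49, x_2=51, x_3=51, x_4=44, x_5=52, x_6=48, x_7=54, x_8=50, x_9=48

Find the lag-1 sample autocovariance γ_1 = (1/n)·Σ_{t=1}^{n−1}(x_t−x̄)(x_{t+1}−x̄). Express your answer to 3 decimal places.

-3.346

Mean x̄ = (49 + 51 + 51 + 44 + 52 + 48 + 54 + 50 + 48)/9 = 49.6667
Σ_{t=1}^{8}(x_t−x̄)(x_{t+1}−x̄) = -30.1111
γ_1 = -30.1111 / 9 = -3.346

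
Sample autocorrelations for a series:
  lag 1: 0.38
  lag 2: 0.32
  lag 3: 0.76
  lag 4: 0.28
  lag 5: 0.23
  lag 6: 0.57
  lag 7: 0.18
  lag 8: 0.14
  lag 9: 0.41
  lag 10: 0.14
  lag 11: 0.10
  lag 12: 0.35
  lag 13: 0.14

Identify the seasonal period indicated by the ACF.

3

The largest autocorrelation is r_3 = 0.76, with weaker echoes at lags 6 (0.57) and 9 (0.41); the remaining lags stay at or below 0.38. The elevated value at lag 1 (0.38), dropping to 0.32 at lag 2, reflects decaying short-term dependence rather than seasonality.
The dominant spike at lag 3 indicates a seasonal period of 3.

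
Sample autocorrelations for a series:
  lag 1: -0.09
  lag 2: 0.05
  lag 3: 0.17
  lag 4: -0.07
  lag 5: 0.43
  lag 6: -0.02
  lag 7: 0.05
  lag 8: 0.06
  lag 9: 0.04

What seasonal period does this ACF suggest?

The largest autocorrelation is r_5 = 0.43; the remaining lags stay at or below 0.17.
The dominant spike at lag 5 indicates a seasonal period of 5.

5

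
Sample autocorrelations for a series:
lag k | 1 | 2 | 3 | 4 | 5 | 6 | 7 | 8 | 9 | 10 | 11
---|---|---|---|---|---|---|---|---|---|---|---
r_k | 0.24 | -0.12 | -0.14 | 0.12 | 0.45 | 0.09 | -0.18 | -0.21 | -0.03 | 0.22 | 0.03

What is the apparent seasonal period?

5

The largest autocorrelation is r_5 = 0.45; the remaining lags stay at or below 0.24.
The dominant spike at lag 5 indicates a seasonal period of 5.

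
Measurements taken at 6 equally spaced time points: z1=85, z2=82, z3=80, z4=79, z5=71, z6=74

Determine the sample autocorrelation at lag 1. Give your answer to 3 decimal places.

Mean z̄ = (85 + 82 + 80 + 79 + 71 + 74)/6 = 78.5000
Numerator Σ_{t=1}^{5}(z_t−z̄)(z_{t+1}−z̄) = 58.7500
Denominator Σ(z_t−z̄)² = 133.5000
r_1 = 58.7500 / 133.5000 = 0.440

0.440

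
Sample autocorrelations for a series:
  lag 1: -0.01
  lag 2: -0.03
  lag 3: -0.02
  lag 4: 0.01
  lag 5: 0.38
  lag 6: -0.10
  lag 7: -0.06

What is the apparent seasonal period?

5

The largest autocorrelation is r_5 = 0.38; the remaining lags stay at or below 0.01.
The dominant spike at lag 5 indicates a seasonal period of 5.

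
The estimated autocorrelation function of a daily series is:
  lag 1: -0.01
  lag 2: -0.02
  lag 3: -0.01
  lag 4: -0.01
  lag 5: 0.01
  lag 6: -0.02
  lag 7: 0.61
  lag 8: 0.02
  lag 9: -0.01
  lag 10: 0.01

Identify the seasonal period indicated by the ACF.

The largest autocorrelation is r_7 = 0.61; the remaining lags stay at or below 0.02.
The dominant spike at lag 7 indicates a seasonal period of 7.

7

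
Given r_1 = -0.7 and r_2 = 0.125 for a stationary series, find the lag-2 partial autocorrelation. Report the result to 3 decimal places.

-0.716

φ_{22} = (r_2 − r_1²) / (1 − r_1²)
r_1² = (-0.7)² = 0.49
Numerator = 0.125 − 0.4900 = -0.3650; denominator = 1 − 0.4900 = 0.5100
φ_{22} = -0.3650 / 0.5100 = -0.716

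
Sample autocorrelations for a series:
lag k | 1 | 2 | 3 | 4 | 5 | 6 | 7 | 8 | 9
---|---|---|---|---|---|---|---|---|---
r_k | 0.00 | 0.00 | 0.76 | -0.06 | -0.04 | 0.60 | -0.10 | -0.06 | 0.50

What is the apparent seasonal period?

The largest autocorrelation is r_3 = 0.76, with weaker echoes at lags 6 (0.60) and 9 (0.50); the remaining lags stay at or below 0.00.
The dominant spike at lag 3 indicates a seasonal period of 3.

3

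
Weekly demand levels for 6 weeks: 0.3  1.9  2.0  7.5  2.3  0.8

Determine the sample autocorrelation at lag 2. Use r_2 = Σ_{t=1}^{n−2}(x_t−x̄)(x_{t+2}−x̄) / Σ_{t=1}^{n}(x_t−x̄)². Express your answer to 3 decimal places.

Mean x̄ = (0.3 + 1.9 + 2.0 + 7.5 + 2.3 + 0.8)/6 = 2.4667
Deviations from mean: -2.1667, -0.5667, -0.4667, 5.0333, -0.1667, -1.6667
Σ(x_t−x̄)(x_{t+2}−x̄) = (1.0111) + (-2.8522) + (0.0778) + (-8.3889) = -10.1522
Denominator Σ(x_t−x̄)² = 33.3733
r_2 = -10.1522 / 33.3733 = -0.304

-0.304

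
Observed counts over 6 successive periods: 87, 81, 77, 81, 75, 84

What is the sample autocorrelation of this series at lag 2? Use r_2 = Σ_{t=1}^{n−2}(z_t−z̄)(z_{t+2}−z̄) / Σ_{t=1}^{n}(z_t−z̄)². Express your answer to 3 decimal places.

-0.007

Mean z̄ = (87 + 81 + 77 + 81 + 75 + 84)/6 = 80.8333
Deviations from mean: 6.1667, 0.1667, -3.8333, 0.1667, -5.8333, 3.1667
Numerator Σ_{t=1}^{4}(z_t−z̄)(z_{t+2}−z̄) = -0.7222
Denominator Σ(z_t−z̄)² = 96.8333
r_2 = -0.7222 / 96.8333 = -0.007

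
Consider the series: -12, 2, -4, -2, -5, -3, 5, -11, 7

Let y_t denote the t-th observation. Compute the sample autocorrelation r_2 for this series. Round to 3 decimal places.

Mean ȳ = (-12 + 2 − 4 − 2 − 5 − 3 + 5 − 11 + 7)/9 = -2.5556
Σ(y_t−ȳ)(y_{t+2}−ȳ) = (13.6420) + (2.5309) + (3.5309) + (-0.2469) + (-18.4691) + (3.7531) + (72.1975) = 76.9383
Denominator Σ(y_t−ȳ)² = 338.2222
r_2 = 76.9383 / 338.2222 = 0.227

0.227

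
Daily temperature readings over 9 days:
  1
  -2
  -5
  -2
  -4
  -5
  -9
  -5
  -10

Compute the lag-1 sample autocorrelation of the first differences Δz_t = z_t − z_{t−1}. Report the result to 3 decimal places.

-0.569

First differences Δz: -3, -3, 3, -2, -1, -4, 4, -5
Mean of differences = -1.3750
Numerator Σ(Δz_t−Δz̄)(Δz_{t+1}−Δz̄) = -42.0156
Denominator Σ(Δz_t−Δz̄)² = 73.8750
r_1(Δz) = -42.0156 / 73.8750 = -0.569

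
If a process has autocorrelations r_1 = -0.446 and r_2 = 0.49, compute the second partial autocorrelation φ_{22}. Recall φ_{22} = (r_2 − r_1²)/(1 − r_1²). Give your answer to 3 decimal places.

0.363

φ_{22} = (r_2 − r_1²) / (1 − r_1²)
r_1² = (-0.446)² = 0.198916
Numerator = 0.49 − 0.1989 = 0.2911; denominator = 1 − 0.1989 = 0.8011
φ_{22} = 0.2911 / 0.8011 = 0.363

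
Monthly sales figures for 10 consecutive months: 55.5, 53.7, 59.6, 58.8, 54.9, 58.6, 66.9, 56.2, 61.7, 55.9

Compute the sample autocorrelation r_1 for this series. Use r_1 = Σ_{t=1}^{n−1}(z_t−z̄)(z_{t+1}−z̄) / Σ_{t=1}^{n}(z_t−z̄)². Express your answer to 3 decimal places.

-0.184

Mean z̄ = (55.5 + 53.7 + 59.6 + 58.8 + 54.9 + 58.6 + 66.9 + 56.2 + 61.7 + 55.9)/10 = 58.1800
Numerator Σ_{t=1}^{9}(z_t−z̄)(z_{t+1}−z̄) = -25.4844
Denominator Σ(z_t−z̄)² = 138.1360
r_1 = -25.4844 / 138.1360 = -0.184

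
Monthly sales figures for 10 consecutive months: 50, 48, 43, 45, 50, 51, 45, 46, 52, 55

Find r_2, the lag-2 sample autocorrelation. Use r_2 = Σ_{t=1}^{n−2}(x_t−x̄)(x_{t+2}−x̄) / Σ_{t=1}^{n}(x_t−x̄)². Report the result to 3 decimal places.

Mean x̄ = (50 + 48 + 43 + 45 + 50 + 51 + 45 + 46 + 52 + 55)/10 = 48.5000
Numerator Σ_{t=1}^{8}(x_t−x̄)(x_{t+2}−x̄) = -63.5000
Denominator Σ(x_t−x̄)² = 126.5000
r_2 = -63.5000 / 126.5000 = -0.502

-0.502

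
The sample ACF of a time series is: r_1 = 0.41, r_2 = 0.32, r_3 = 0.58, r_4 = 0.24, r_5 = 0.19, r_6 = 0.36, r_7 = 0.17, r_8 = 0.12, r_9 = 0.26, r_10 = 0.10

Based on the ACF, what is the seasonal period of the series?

The largest autocorrelation is r_3 = 0.58; the remaining lags stay at or below 0.41. The elevated value at lag 1 (0.41), dropping to 0.32 at lag 2, reflects decaying short-term dependence rather than seasonality.
The dominant spike at lag 3 indicates a seasonal period of 3.

3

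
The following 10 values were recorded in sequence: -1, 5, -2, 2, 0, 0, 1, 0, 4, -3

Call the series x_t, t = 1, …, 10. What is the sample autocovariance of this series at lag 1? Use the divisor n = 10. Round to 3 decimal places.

-3.736

Mean x̄ = (-1 + 5 − 2 + 2 + 0 + 0 + 1 + 0 + 4 − 3)/10 = 0.6000
Σ_{t=1}^{9}(x_t−x̄)(x_{t+1}−x̄) = -37.3600
γ_1 = -37.3600 / 10 = -3.736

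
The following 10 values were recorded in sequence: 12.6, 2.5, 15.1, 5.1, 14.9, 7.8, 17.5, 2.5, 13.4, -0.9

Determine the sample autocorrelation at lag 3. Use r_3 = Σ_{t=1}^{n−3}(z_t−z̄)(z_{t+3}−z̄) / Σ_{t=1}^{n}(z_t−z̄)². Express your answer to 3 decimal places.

Mean z̄ = (12.6 + 2.5 + 15.1 + 5.1 + 14.9 + 7.8 + 17.5 + 2.5 + 13.4 − 0.9)/10 = 9.0500
Numerator Σ_{t=1}^{7}(z_t−z̄)(z_{t+3}−z̄) = -221.1125
Denominator Σ(z_t−z̄)² = 375.7250
r_3 = -221.1125 / 375.7250 = -0.588

-0.588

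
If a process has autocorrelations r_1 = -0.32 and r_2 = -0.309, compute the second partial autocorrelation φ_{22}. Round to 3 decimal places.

-0.458

φ_{22} = (r_2 − r_1²) / (1 − r_1²)
r_1² = (-0.32)² = 0.1024
Numerator = -0.309 − 0.1024 = -0.4114; denominator = 1 − 0.1024 = 0.8976
φ_{22} = -0.4114 / 0.8976 = -0.458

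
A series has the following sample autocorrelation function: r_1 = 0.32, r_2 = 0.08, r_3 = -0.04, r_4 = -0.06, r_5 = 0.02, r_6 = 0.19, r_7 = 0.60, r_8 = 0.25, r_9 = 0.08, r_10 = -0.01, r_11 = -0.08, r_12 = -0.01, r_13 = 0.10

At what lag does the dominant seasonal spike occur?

The largest autocorrelation is r_7 = 0.60; the remaining lags stay at or below 0.32. The elevated value at lag 1 (0.32), dropping to 0.08 at lag 2, reflects decaying short-term dependence rather than seasonality.
The dominant spike at lag 7 indicates a seasonal period of 7.

7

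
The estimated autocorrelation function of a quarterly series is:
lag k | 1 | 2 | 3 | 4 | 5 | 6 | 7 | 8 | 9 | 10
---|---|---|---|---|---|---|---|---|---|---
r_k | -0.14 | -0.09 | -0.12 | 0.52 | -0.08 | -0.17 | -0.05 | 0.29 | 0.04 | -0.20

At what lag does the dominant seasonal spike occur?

The largest autocorrelation is r_4 = 0.52, with a weaker echo at lag 8 (0.29); the remaining lags stay at or below 0.04.
The dominant spike at lag 4 indicates a seasonal period of 4.

4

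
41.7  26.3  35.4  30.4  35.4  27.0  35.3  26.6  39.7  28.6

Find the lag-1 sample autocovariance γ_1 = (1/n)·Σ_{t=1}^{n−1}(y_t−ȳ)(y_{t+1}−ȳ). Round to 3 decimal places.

Mean ȳ = (41.7 + 26.3 + 35.4 + 30.4 + 35.4 + 27.0 + 35.3 + 26.6 + 39.7 + 28.6)/10 = 32.6400
Σ_{t=1}^{9}(y_t−ȳ)(y_{t+1}−ȳ) = -205.1036
γ_1 = -205.1036 / 10 = -20.510

-20.510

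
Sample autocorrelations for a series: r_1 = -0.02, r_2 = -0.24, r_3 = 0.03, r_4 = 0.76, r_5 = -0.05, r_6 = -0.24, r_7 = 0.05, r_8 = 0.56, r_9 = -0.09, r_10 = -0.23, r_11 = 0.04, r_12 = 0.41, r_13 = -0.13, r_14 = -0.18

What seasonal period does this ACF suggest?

The largest autocorrelation is r_4 = 0.76, with weaker echoes at lags 8 (0.56) and 12 (0.41); the remaining lags stay at or below 0.05.
The dominant spike at lag 4 indicates a seasonal period of 4.

4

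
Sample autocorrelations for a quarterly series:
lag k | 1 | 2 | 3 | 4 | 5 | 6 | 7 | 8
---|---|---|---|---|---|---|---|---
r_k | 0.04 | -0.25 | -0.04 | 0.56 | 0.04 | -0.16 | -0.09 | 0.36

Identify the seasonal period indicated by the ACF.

The largest autocorrelation is r_4 = 0.56, with a weaker echo at lag 8 (0.36); the remaining lags stay at or below 0.04.
The dominant spike at lag 4 indicates a seasonal period of 4.

4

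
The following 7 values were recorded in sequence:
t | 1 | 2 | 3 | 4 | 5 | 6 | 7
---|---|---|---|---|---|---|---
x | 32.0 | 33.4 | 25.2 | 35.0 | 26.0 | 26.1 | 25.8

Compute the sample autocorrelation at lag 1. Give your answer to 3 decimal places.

-0.248

Mean x̄ = (32.0 + 33.4 + 25.2 + 35.0 + 26.0 + 26.1 + 25.8)/7 = 29.0714
Numerator Σ_{t=1}^{6}(x_t−x̄)(x_{t+1}−x̄) = -26.3951
Denominator Σ(x_t−x̄)² = 106.4143
r_1 = -26.3951 / 106.4143 = -0.248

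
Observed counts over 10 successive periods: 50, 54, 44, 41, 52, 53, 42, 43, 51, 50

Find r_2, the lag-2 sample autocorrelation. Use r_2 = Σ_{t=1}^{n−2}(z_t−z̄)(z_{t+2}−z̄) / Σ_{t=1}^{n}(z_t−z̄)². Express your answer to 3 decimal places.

Mean z̄ = (50 + 54 + 44 + 41 + 52 + 53 + 42 + 43 + 51 + 50)/10 = 48.0000
Numerator Σ_{t=1}^{8}(z_t−z̄)(z_{t+2}−z̄) = -178.0000
Denominator Σ(z_t−z̄)² = 220.0000
r_2 = -178.0000 / 220.0000 = -0.809

-0.809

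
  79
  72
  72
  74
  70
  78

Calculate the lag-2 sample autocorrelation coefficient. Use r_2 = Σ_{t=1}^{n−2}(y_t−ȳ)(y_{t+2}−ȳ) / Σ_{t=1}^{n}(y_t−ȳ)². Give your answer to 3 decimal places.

-0.027

Mean ȳ = (79 + 72 + 72 + 74 + 70 + 78)/6 = 74.1667
Deviations from mean: 4.8333, -2.1667, -2.1667, -0.1667, -4.1667, 3.8333
Σ(y_t−ȳ)(y_{t+2}−ȳ) = (-10.4722) + (0.3611) + (9.0278) + (-0.6389) = -1.7222
Denominator Σ(y_t−ȳ)² = 64.8333
r_2 = -1.7222 / 64.8333 = -0.027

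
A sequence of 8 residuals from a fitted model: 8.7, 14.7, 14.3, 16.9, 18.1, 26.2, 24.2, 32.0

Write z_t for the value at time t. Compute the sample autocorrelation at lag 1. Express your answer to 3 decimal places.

Mean z̄ = (8.7 + 14.7 + 14.3 + 16.9 + 18.1 + 26.2 + 24.2 + 32.0)/8 = 19.3875
Deviations from mean: -10.6875, -4.6875, -5.0875, -2.4875, -1.2875, 6.8125, 4.8125, 12.6125
Σ(z_t−z̄)(z_{t+1}−z̄) = (50.0977) + (23.8477) + (12.6552) + (3.2027) + (-8.7711) + (32.7852) + (60.6977) = 174.5148
Denominator Σ(z_t−z̄)² = 398.5688
r_1 = 174.5148 / 398.5688 = 0.438

0.438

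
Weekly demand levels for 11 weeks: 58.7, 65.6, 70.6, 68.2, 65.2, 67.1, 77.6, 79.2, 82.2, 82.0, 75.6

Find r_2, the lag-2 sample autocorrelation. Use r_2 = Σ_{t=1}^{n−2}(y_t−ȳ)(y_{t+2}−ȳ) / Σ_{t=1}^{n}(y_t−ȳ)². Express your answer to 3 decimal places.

Mean ȳ = (58.7 + 65.6 + 70.6 + 68.2 + 65.2 + 67.1 + 77.6 + 79.2 + 82.2 + 82.0 + 75.6)/11 = 72.0000
Numerator Σ_{t=1}^{9}(y_t−ȳ)(y_{t+2}−ȳ) = 163.5600
Denominator Σ(y_t−ȳ)² = 604.7000
r_2 = 163.5600 / 604.7000 = 0.270

0.270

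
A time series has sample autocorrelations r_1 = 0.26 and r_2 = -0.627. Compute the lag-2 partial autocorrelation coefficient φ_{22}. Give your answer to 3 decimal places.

-0.745

φ_{22} = (r_2 − r_1²) / (1 − r_1²)
r_1² = (0.26)² = 0.0676
Numerator = -0.627 − 0.0676 = -0.6946; denominator = 1 − 0.0676 = 0.9324
φ_{22} = -0.6946 / 0.9324 = -0.745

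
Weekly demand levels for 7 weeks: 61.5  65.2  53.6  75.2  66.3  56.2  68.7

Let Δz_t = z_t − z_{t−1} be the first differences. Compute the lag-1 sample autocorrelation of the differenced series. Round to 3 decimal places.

-0.543

First differences Δz: 3.7, -11.6, 21.6, -8.9, -10.1, 12.5
Mean of differences = 1.2000
Numerator Σ(Δz_t−Δz̄)(Δz_{t+1}−Δz̄) = -512.7200
Denominator Σ(Δz_t−Δz̄)² = 943.6400
r_1(Δz) = -512.7200 / 943.6400 = -0.543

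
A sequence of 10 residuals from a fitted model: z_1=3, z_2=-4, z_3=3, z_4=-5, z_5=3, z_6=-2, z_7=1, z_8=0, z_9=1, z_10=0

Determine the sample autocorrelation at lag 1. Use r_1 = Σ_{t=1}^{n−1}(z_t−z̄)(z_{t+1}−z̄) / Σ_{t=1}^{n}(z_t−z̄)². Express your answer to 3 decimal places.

Mean z̄ = (3 − 4 + 3 − 5 + 3 − 2 + 1 + 0 + 1 + 0)/10 = 0.0000
Numerator Σ_{t=1}^{9}(z_t−z̄)(z_{t+1}−z̄) = -62.0000
Denominator Σ(z_t−z̄)² = 74.0000
r_1 = -62.0000 / 74.0000 = -0.838

-0.838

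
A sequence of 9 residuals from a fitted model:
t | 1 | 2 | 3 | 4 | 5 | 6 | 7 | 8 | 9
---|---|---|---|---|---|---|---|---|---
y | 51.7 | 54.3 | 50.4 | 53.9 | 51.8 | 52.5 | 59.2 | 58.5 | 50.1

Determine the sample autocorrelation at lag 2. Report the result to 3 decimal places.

Mean ȳ = (51.7 + 54.3 + 50.4 + 53.9 + 51.8 + 52.5 + 59.2 + 58.5 + 50.1)/9 = 53.6000
Σ(y_t−ȳ)(y_{t+2}−ȳ) = (6.0800) + (0.2100) + (5.7600) + (-0.3300) + (-10.0800) + (-5.3900) + (-19.6000) = -23.3500
Denominator Σ(y_t−ȳ)² = 86.5000
r_2 = -23.3500 / 86.5000 = -0.270

-0.270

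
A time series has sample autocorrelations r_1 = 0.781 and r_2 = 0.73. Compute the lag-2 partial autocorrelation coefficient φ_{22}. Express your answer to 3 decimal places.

0.308

φ_{22} = (r_2 − r_1²) / (1 − r_1²)
r_1² = (0.781)² = 0.609961
Numerator = 0.73 − 0.6100 = 0.1200; denominator = 1 − 0.6100 = 0.3900
φ_{22} = 0.1200 / 0.3900 = 0.308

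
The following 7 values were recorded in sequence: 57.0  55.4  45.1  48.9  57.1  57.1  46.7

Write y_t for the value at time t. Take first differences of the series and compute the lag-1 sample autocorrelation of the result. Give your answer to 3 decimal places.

0.030

First differences Δy: -1.6, -10.3, 3.8, 8.2, 0.0, -10.4
Mean of differences = -1.7167
Numerator Σ(Δy_t−Δȳ)(Δy_{t+1}−Δȳ) = 8.4714
Denominator Σ(Δy_t−Δȳ)² = 280.8083
r_1(Δy) = 8.4714 / 280.8083 = 0.030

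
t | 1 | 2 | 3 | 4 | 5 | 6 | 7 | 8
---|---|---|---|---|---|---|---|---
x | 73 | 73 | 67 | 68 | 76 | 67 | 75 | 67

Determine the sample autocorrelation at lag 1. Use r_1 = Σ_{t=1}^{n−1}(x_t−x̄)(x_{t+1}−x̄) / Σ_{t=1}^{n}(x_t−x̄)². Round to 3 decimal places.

Mean x̄ = (73 + 73 + 67 + 68 + 76 + 67 + 75 + 67)/8 = 70.7500
Deviations from mean: 2.2500, 2.2500, -3.7500, -2.7500, 5.2500, -3.7500, 4.2500, -3.7500
Numerator Σ_{t=1}^{7}(x_t−x̄)(x_{t+1}−x̄) = -59.0625
Denominator Σ(x_t−x̄)² = 105.5000
r_1 = -59.0625 / 105.5000 = -0.560

-0.560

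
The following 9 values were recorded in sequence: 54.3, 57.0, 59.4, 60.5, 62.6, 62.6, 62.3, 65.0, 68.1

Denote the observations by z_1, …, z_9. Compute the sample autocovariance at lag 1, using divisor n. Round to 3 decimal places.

7.844

Mean z̄ = (54.3 + 57.0 + 59.4 + 60.5 + 62.6 + 62.6 + 62.3 + 65.0 + 68.1)/9 = 61.3111
Σ_{t=1}^{8}(z_t−z̄)(z_{t+1}−z̄) = 70.5965
γ_1 = 70.5965 / 9 = 7.844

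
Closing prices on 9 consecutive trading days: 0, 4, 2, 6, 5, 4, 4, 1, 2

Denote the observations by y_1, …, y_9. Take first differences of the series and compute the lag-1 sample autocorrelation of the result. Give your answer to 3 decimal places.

First differences Δy: 4, -2, 4, -1, -1, 0, -3, 1
Mean of differences = 0.2500
Numerator Σ(Δy_t−Δȳ)(Δy_{t+1}−Δȳ) = -21.3125
Denominator Σ(Δy_t−Δȳ)² = 47.5000
r_1(Δy) = -21.3125 / 47.5000 = -0.449

-0.449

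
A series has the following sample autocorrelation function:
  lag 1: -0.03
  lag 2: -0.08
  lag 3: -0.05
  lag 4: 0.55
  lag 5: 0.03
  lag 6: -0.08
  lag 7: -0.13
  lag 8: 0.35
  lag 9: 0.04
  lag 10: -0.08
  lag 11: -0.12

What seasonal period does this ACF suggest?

The largest autocorrelation is r_4 = 0.55, with a weaker echo at lag 8 (0.35); the remaining lags stay at or below 0.04.
The dominant spike at lag 4 indicates a seasonal period of 4.

4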